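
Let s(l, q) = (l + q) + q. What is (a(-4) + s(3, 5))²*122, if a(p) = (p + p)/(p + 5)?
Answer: 3050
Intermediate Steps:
a(p) = 2*p/(5 + p) (a(p) = (2*p)/(5 + p) = 2*p/(5 + p))
s(l, q) = l + 2*q
(a(-4) + s(3, 5))²*122 = (2*(-4)/(5 - 4) + (3 + 2*5))²*122 = (2*(-4)/1 + (3 + 10))²*122 = (2*(-4)*1 + 13)²*122 = (-8 + 13)²*122 = 5²*122 = 25*122 = 3050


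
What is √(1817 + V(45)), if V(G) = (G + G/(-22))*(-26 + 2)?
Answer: √95117/11 ≈ 28.037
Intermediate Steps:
V(G) = -252*G/11 (V(G) = (G + G*(-1/22))*(-24) = (G - G/22)*(-24) = (21*G/22)*(-24) = -252*G/11)
√(1817 + V(45)) = √(1817 - 252/11*45) = √(1817 - 11340/11) = √(8647/11) = √95117/11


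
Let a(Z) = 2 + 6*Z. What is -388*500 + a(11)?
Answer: -193932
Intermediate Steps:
-388*500 + a(11) = -388*500 + (2 + 6*11) = -194000 + (2 + 66) = -194000 + 68 = -193932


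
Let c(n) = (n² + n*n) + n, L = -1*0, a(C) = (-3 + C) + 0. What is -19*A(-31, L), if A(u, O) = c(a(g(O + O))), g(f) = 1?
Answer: -114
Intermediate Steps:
a(C) = -3 + C
L = 0
c(n) = n + 2*n² (c(n) = (n² + n²) + n = 2*n² + n = n + 2*n²)
A(u, O) = 6 (A(u, O) = (-3 + 1)*(1 + 2*(-3 + 1)) = -2*(1 + 2*(-2)) = -2*(1 - 4) = -2*(-3) = 6)
-19*A(-31, L) = -19*6 = -114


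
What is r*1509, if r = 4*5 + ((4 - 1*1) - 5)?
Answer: 27162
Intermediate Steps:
r = 18 (r = 20 + ((4 - 1) - 5) = 20 + (3 - 5) = 20 - 2 = 18)
r*1509 = 18*1509 = 27162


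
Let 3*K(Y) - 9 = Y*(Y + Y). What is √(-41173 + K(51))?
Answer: 2*I*√9859 ≈ 198.58*I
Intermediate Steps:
K(Y) = 3 + 2*Y²/3 (K(Y) = 3 + (Y*(Y + Y))/3 = 3 + (Y*(2*Y))/3 = 3 + (2*Y²)/3 = 3 + 2*Y²/3)
√(-41173 + K(51)) = √(-41173 + (3 + (⅔)*51²)) = √(-41173 + (3 + (⅔)*2601)) = √(-41173 + (3 + 1734)) = √(-41173 + 1737) = √(-39436) = 2*I*√9859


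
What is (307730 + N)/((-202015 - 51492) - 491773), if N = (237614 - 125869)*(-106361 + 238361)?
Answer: -1475064773/74528 ≈ -19792.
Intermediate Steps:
N = 14750340000 (N = 111745*132000 = 14750340000)
(307730 + N)/((-202015 - 51492) - 491773) = (307730 + 14750340000)/((-202015 - 51492) - 491773) = 14750647730/(-253507 - 491773) = 14750647730/(-745280) = 14750647730*(-1/745280) = -1475064773/74528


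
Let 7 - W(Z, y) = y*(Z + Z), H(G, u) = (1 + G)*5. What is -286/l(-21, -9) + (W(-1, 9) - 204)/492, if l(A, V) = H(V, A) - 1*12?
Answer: 2527/492 ≈ 5.1362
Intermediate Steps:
H(G, u) = 5 + 5*G
W(Z, y) = 7 - 2*Z*y (W(Z, y) = 7 - y*(Z + Z) = 7 - y*2*Z = 7 - 2*Z*y)
l(A, V) = -7 + 5*V (l(A, V) = (5 + 5*V) - 1*12 = (5 + 5*V) - 12 = -7 + 5*V)
-286/l(-21, -9) + (W(-1, 9) - 204)/492 = -286/(-7 + 5*(-9)) + ((7 - 2*(-1)*9) - 204)/492 = -286/(-7 - 45) + ((7 + 18) - 204)*(1/492) = -286/(-52) + (25 - 204)*(1/492) = -286*(-1/52) - 179*1/492 = 11/2 - 179/492 = 2527/492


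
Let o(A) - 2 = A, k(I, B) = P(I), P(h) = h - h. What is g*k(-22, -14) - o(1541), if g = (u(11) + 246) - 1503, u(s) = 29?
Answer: -1543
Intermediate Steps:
P(h) = 0
k(I, B) = 0
o(A) = 2 + A
g = -1228 (g = (29 + 246) - 1503 = 275 - 1503 = -1228)
g*k(-22, -14) - o(1541) = -1228*0 - (2 + 1541) = 0 - 1*1543 = 0 - 1543 = -1543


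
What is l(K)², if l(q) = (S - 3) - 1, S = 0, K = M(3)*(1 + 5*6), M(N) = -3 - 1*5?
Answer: 16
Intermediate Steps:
M(N) = -8 (M(N) = -3 - 5 = -8)
K = -248 (K = -8*(1 + 5*6) = -8*(1 + 30) = -8*31 = -248)
l(q) = -4 (l(q) = (0 - 3) - 1 = -3 - 1 = -4)
l(K)² = (-4)² = 16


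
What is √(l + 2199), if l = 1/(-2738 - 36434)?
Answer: √843561450011/19586 ≈ 46.893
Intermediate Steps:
l = -1/39172 (l = 1/(-39172) = -1/39172 ≈ -2.5528e-5)
√(l + 2199) = √(-1/39172 + 2199) = √(86139227/39172) = √843561450011/19586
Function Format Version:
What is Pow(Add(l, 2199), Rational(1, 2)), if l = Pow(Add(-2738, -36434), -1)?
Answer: Mul(Rational(1, 19586), Pow(843561450011, Rational(1, 2))) ≈ 46.893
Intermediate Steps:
l = Rational(-1, 39172) (l = Pow(-39172, -1) = Rational(-1, 39172) ≈ -2.5528e-5)
Pow(Add(l, 2199), Rational(1, 2)) = Pow(Add(Rational(-1, 39172), 2199), Rational(1, 2)) = Pow(Rational(86139227, 39172), Rational(1, 2)) = Mul(Rational(1, 19586), Pow(843561450011, Rational(1, 2)))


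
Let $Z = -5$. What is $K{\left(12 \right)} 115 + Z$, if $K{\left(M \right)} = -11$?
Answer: $-1270$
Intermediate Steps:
$K{\left(12 \right)} 115 + Z = \left(-11\right) 115 - 5 = -1265 - 5 = -1270$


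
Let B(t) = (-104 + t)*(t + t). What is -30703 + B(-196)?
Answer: 86897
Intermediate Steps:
B(t) = 2*t*(-104 + t) (B(t) = (-104 + t)*(2*t) = 2*t*(-104 + t))
-30703 + B(-196) = -30703 + 2*(-196)*(-104 - 196) = -30703 + 2*(-196)*(-300) = -30703 + 117600 = 86897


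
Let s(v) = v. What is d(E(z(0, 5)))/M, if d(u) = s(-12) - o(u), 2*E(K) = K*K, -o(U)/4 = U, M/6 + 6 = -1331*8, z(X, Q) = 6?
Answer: -5/5327 ≈ -0.00093861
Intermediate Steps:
M = -63924 (M = -36 + 6*(-1331*8) = -36 + 6*(-10648) = -36 - 63888 = -63924)
o(U) = -4*U
E(K) = K**2/2 (E(K) = (K*K)/2 = K**2/2)
d(u) = -12 + 4*u (d(u) = -12 - (-4)*u = -12 + 4*u)
d(E(z(0, 5)))/M = (-12 + 4*((1/2)*6**2))/(-63924) = (-12 + 4*((1/2)*36))*(-1/63924) = (-12 + 4*18)*(-1/63924) = (-12 + 72)*(-1/63924) = 60*(-1/63924) = -5/5327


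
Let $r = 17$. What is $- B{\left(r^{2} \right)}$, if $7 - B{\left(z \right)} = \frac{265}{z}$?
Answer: $- \frac{1758}{289} \approx -6.083$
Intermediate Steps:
$B{\left(z \right)} = 7 - \frac{265}{z}$
$- B{\left(r^{2} \right)} = - (7 - \frac{265}{17^{2}}) = - (7 - \frac{265}{289}) = \left(-1\right) \frac{1758}{289} = - \frac{1758}{289}$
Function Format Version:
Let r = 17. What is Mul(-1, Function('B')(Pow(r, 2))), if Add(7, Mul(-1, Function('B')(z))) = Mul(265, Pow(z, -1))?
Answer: Rational(-1758, 289) ≈ -6.0830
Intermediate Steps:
Function('B')(z) = Add(7, Mul(-265, Pow(z, -1))) (Function('B')(z) = Add(7, Mul(-1, Mul(265, Pow(z, -1)))) = Add(7, Mul(-265, Pow(z, -1))))
Mul(-1, Function('B')(Pow(r, 2))) = Mul(-1, Add(7, Mul(-265, Pow(Pow(17, 2), -1)))) = Mul(-1, Add(7, Mul(-265, Pow(289, -1)))) = Mul(-1, Add(7, Mul(-265, Rational(1, 289)))) = Mul(-1, Add(7, Rational(-265, 289))) = Mul(-1, Rational(1758, 289)) = Rational(-1758, 289)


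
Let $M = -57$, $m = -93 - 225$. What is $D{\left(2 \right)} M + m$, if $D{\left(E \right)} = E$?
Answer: $-432$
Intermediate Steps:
$m = -318$ ($m = -93 - 225 = -318$)
$D{\left(2 \right)} M + m = 2 \left(-57\right) - 318 = -114 - 318 = -432$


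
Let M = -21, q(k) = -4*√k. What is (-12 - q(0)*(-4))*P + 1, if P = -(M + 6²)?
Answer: 181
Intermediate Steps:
P = -15 (P = -(-21 + 6²) = -(-21 + 36) = -1*15 = -15)
(-12 - q(0)*(-4))*P + 1 = (-12 - (-4*√0)*(-4))*(-15) + 1 = (-12 - (-4*0)*(-4))*(-15) + 1 = (-12 - 0*(-4))*(-15) + 1 = (-12 - 1*0)*(-15) + 1 = (-12 + 0)*(-15) + 1 = -12*(-15) + 1 = 180 + 1 = 181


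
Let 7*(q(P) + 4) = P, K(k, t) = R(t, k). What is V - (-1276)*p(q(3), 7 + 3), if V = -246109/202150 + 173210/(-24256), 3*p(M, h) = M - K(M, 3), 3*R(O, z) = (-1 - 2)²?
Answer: -72166929881971/25742589600 ≈ -2803.4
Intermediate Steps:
R(O, z) = 3 (R(O, z) = (-1 - 2)²/3 = (⅓)*(-3)² = (⅓)*9 = 3)
K(k, t) = 3
q(P) = -4 + P/7
p(M, h) = -1 + M/3 (p(M, h) = (M - 1*3)/3 = (M - 3)/3 = (-3 + M)/3 = -1 + M/3)
V = -10246005351/1225837600 (V = -246109*1/202150 + 173210*(-1/24256) = -246109/202150 - 86605/12128 = -10246005351/1225837600 ≈ -8.3584)
V - (-1276)*p(q(3), 7 + 3) = -10246005351/1225837600 - (-1276)*(-1 + (-4 + (⅐)*3)/3) = -10246005351/1225837600 - (-1276)*(-1 + (-4 + 3/7)/3) = -10246005351/1225837600 - (-1276)*(-1 + (⅓)*(-25/7)) = -10246005351/1225837600 - (-1276)*(-1 - 25/21) = -10246005351/1225837600 - (-1276)*(-46)/21 = -10246005351/1225837600 - 1*58696/21 = -10246005351/1225837600 - 58696/21 = -72166929881971/25742589600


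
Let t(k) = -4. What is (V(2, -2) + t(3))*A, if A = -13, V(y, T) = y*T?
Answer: 104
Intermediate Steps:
V(y, T) = T*y
(V(2, -2) + t(3))*A = (-2*2 - 4)*(-13) = (-4 - 4)*(-13) = -8*(-13) = 104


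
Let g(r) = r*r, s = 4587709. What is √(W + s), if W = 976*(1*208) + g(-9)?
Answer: √4790798 ≈ 2188.8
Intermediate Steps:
g(r) = r²
W = 203089 (W = 976*(1*208) + (-9)² = 976*208 + 81 = 203008 + 81 = 203089)
√(W + s) = √(203089 + 4587709) = √4790798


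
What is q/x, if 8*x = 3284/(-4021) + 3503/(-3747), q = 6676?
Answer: -804681619296/26390711 ≈ -30491.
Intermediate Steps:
x = -26390711/120533496 (x = (3284/(-4021) + 3503/(-3747))/8 = (3284*(-1/4021) + 3503*(-1/3747))/8 = (-3284/4021 - 3503/3747)/8 = (⅛)*(-26390711/15066687) = -26390711/120533496 ≈ -0.21895)
q/x = 6676/(-26390711/120533496) = 6676*(-120533496/26390711) = -804681619296/26390711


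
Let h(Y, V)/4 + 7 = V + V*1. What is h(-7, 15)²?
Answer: 8464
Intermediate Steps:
h(Y, V) = -28 + 8*V (h(Y, V) = -28 + 4*(V + V*1) = -28 + 4*(V + V) = -28 + 4*(2*V) = -28 + 8*V)
h(-7, 15)² = (-28 + 8*15)² = (-28 + 120)² = 92² = 8464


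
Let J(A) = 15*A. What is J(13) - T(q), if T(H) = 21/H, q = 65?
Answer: 12654/65 ≈ 194.68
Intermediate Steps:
J(13) - T(q) = 15*13 - 21/65 = 195 - 21/65 = 12654/65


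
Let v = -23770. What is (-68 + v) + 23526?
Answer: -312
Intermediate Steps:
(-68 + v) + 23526 = (-68 - 23770) + 23526 = -23838 + 23526 = -312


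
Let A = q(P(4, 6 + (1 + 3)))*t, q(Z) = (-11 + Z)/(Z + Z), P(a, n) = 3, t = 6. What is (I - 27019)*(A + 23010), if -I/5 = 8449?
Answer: -1593210528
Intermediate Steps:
I = -42245 (I = -5*8449 = -42245)
q(Z) = (-11 + Z)/(2*Z) (q(Z) = (-11 + Z)/((2*Z)) = (-11 + Z)*(1/(2*Z)) = (-11 + Z)/(2*Z))
A = -8 (A = ((½)*(-11 + 3)/3)*6 = ((½)*(⅓)*(-8))*6 = -4/3*6 = -8)
(I - 27019)*(A + 23010) = (-42245 - 27019)*(-8 + 23010) = -69264*23002 = -1593210528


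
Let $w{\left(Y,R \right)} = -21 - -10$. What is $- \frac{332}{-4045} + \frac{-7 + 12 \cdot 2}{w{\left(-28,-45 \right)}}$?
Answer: $- \frac{65113}{44495} \approx -1.4634$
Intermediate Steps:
$w{\left(Y,R \right)} = -11$ ($w{\left(Y,R \right)} = -21 + 10 = -11$)
$- \frac{332}{-4045} + \frac{-7 + 12 \cdot 2}{w{\left(-28,-45 \right)}} = - \frac{332}{-4045} + \frac{-7 + 12 \cdot 2}{-11} = \left(-332\right) \left(- \frac{1}{4045}\right) + \left(-7 + 24\right) \left(- \frac{1}{11}\right) = \frac{332}{4045} + 17 \left(- \frac{1}{11}\right) = \frac{332}{4045} - \frac{17}{11} = - \frac{65113}{44495}$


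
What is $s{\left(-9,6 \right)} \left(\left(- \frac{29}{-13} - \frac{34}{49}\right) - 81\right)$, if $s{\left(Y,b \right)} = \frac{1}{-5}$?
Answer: $\frac{50618}{3185} \approx 15.893$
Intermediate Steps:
$s{\left(Y,b \right)} = - \frac{1}{5}$
$s{\left(-9,6 \right)} \left(\left(- \frac{29}{-13} - \frac{34}{49}\right) - 81\right) = - \frac{\left(- \frac{29}{-13} - \frac{34}{49}\right) - 81}{5} = - \frac{\left(\left(-29\right) \left(- \frac{1}{13}\right) - \frac{34}{49}\right) - 81}{5} = - \frac{\left(\frac{29}{13} - \frac{34}{49}\right) - 81}{5} = - \frac{\frac{979}{637} - 81}{5} = \left(- \frac{1}{5}\right) \left(- \frac{50618}{637}\right) = \frac{50618}{3185}$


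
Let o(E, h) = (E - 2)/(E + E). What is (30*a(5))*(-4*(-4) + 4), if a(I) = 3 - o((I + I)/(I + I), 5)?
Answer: 2100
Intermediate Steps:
o(E, h) = (-2 + E)/(2*E) (o(E, h) = (-2 + E)/((2*E)) = (-2 + E)*(1/(2*E)) = (-2 + E)/(2*E))
a(I) = 7/2 (a(I) = 3 - (-2 + (I + I)/(I + I))/(2*((I + I)/(I + I))) = 3 - (-2 + (2*I)/((2*I)))/(2*((2*I)/((2*I)))) = 3 - (-2 + (2*I)*(1/(2*I)))/(2*((2*I)*(1/(2*I)))) = 3 - (-2 + 1)/(2*1) = 3 - (-1)/2 = 3 - 1*(-½) = 3 + ½ = 7/2)
(30*a(5))*(-4*(-4) + 4) = (30*(7/2))*(-4*(-4) + 4) = 105*(16 + 4) = 105*20 = 2100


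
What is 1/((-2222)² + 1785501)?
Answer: 1/6722785 ≈ 1.4875e-7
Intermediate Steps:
1/((-2222)² + 1785501) = 1/(4937284 + 1785501) = 1/6722785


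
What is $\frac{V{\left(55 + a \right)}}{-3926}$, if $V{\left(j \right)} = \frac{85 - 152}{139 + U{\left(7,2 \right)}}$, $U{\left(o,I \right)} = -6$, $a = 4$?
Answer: $\frac{67}{522158} \approx 0.00012831$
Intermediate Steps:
$V{\left(j \right)} = - \frac{67}{133}$ ($V{\left(j \right)} = \frac{85 - 152}{139 - 6} = - \frac{67}{133}$)
$\frac{V{\left(55 + a \right)}}{-3926} = - \frac{67}{133 \left(-3926\right)} = \left(- \frac{67}{133}\right) \left(- \frac{1}{3926}\right) = \frac{67}{522158}$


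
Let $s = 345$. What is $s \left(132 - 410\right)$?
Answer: $-95910$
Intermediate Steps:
$s \left(132 - 410\right) = 345 \left(132 - 410\right) = 345 \left(-278\right) = -95910$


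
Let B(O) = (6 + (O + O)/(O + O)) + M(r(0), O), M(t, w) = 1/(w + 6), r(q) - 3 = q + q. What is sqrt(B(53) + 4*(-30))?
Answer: I*sqrt(393294)/59 ≈ 10.629*I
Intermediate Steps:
r(q) = 3 + 2*q (r(q) = 3 + (q + q) = 3 + 2*q)
M(t, w) = 1/(6 + w)
B(O) = 7 + 1/(6 + O) (B(O) = (6 + (O + O)/(O + O)) + 1/(6 + O) = (6 + (2*O)/((2*O))) + 1/(6 + O) = (6 + (2*O)*(1/(2*O))) + 1/(6 + O) = (6 + 1) + 1/(6 + O) = 7 + 1/(6 + O))
sqrt(B(53) + 4*(-30)) = sqrt((43 + 7*53)/(6 + 53) + 4*(-30)) = sqrt((43 + 371)/59 - 120) = sqrt((1/59)*414 - 120) = sqrt(414/59 - 120) = sqrt(-6666/59) = I*sqrt(393294)/59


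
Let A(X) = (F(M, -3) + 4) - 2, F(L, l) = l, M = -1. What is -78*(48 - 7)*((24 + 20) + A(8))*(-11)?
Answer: 1512654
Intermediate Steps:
A(X) = -1 (A(X) = (-3 + 4) - 2 = 1 - 2 = -1)
-78*(48 - 7)*((24 + 20) + A(8))*(-11) = -78*(48 - 7)*((24 + 20) - 1)*(-11) = -3198*(44 - 1)*(-11) = -3198*43*(-11) = -78*1763*(-11) = -137514*(-11) = 1512654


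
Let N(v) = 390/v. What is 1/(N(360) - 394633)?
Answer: -12/4735583 ≈ -2.5340e-6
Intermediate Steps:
1/(N(360) - 394633) = 1/(390/360 - 394633) = 1/(390*(1/360) - 394633) = 1/(13/12 - 394633) = 1/(-4735583/12) = -12/4735583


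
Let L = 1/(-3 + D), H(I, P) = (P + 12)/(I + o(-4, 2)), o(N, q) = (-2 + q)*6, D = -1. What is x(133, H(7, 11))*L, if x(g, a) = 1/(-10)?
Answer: 1/40 ≈ 0.025000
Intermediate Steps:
o(N, q) = -12 + 6*q
H(I, P) = (12 + P)/I (H(I, P) = (P + 12)/(I + (-12 + 6*2)) = (12 + P)/(I + (-12 + 12)) = (12 + P)/(I + 0) = (12 + P)/I)
x(g, a) = -1/10
L = -1/4 (L = 1/(-3 - 1) = 1/(-4) = -1/4 ≈ -0.25000)
x(133, H(7, 11))*L = -1/10*(-1/4) = 1/40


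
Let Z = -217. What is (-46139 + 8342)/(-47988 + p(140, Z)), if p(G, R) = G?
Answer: 37797/47848 ≈ 0.78994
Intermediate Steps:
(-46139 + 8342)/(-47988 + p(140, Z)) = (-46139 + 8342)/(-47988 + 140) = -37797/(-47848) = -37797*(-1/47848) = 37797/47848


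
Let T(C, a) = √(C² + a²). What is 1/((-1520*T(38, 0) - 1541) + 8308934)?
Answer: 1/8249633 ≈ 1.2122e-7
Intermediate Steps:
1/((-1520*T(38, 0) - 1541) + 8308934) = 1/((-1520*√(38² + 0²) - 1541) + 8308934) = 1/((-1520*√(1444 + 0) - 1541) + 8308934) = 1/((-1520*√1444 - 1541) + 8308934) = 1/((-1520*38 - 1541) + 8308934) = 1/((-57760 - 1541) + 8308934) = 1/(-59301 + 8308934) = 1/8249633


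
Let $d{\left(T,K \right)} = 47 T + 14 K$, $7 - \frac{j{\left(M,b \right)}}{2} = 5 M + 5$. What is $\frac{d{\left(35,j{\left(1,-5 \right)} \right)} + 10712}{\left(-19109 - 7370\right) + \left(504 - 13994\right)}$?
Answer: $- \frac{4091}{13323} \approx -0.30706$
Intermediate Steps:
$j{\left(M,b \right)} = 4 - 10 M$ ($j{\left(M,b \right)} = 14 - 2 \left(5 M + 5\right) = 14 - 2 \left(5 + 5 M\right) = 14 - \left(10 + 10 M\right) = 4 - 10 M$)
$d{\left(T,K \right)} = 14 K + 47 T$
$\frac{d{\left(35,j{\left(1,-5 \right)} \right)} + 10712}{\left(-19109 - 7370\right) + \left(504 - 13994\right)} = \frac{\left(14 \left(4 - 10\right) + 47 \cdot 35\right) + 10712}{\left(-19109 - 7370\right) + \left(504 - 13994\right)} = \frac{\left(14 \left(4 - 10\right) + 1645\right) + 10712}{-26479 + \left(504 - 13994\right)} = \frac{\left(14 \left(-6\right) + 1645\right) + 10712}{-26479 - 13490} = \frac{\left(-84 + 1645\right) + 10712}{-39969} = \left(1561 + 10712\right) \left(- \frac{1}{39969}\right) = 12273 \left(- \frac{1}{39969}\right) = - \frac{4091}{13323}$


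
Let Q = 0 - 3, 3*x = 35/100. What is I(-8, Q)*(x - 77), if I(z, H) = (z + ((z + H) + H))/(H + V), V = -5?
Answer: -50743/240 ≈ -211.43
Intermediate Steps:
x = 7/60 (x = (35/100)/3 = (35*(1/100))/3 = (⅓)*(7/20) = 7/60 ≈ 0.11667)
Q = -3
I(z, H) = (2*H + 2*z)/(-5 + H) (I(z, H) = (z + ((z + H) + H))/(H - 5) = (z + ((H + z) + H))/(-5 + H) = (z + (z + 2*H))/(-5 + H) = (2*H + 2*z)/(-5 + H))
I(-8, Q)*(x - 77) = (2*(-3 - 8)/(-5 - 3))*(7/60 - 77) = (2*(-11)/(-8))*(-4613/60) = (2*(-⅛)*(-11))*(-4613/60) = (11/4)*(-4613/60) = -50743/240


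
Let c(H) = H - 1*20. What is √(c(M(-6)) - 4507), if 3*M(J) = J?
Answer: I*√4529 ≈ 67.298*I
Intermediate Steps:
M(J) = J/3
c(H) = -20 + H (c(H) = H - 20 = -20 + H)
√(c(M(-6)) - 4507) = √((-20 + (⅓)*(-6)) - 4507) = √((-20 - 2) - 4507) = √(-22 - 4507) = √(-4529) = I*√4529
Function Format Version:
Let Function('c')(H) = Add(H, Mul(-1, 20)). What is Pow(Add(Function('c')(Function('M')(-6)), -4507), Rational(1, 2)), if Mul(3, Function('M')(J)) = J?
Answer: Mul(I, Pow(4529, Rational(1, 2))) ≈ Mul(67.298, I)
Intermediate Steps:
Function('M')(J) = Mul(Rational(1, 3), J)
Function('c')(H) = Add(-20, H) (Function('c')(H) = Add(H, -20) = Add(-20, H))
Pow(Add(Function('c')(Function('M')(-6)), -4507), Rational(1, 2)) = Pow(Add(Add(-20, Mul(Rational(1, 3), -6)), -4507), Rational(1, 2)) = Pow(Add(Add(-20, -2), -4507), Rational(1, 2)) = Pow(Add(-22, -4507), Rational(1, 2)) = Pow(-4529, Rational(1, 2)) = Mul(I, Pow(4529, Rational(1, 2)))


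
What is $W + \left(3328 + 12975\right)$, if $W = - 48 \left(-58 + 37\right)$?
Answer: $17311$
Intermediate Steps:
$W = 1008$ ($W = \left(-48\right) \left(-21\right) = 1008$)
$W + \left(3328 + 12975\right) = 1008 + \left(3328 + 12975\right) = 1008 + 16303 = 17311$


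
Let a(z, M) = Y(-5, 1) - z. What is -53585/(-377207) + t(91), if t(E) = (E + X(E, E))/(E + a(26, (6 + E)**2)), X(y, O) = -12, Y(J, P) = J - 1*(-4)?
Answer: 33228793/24141248 ≈ 1.3764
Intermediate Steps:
Y(J, P) = 4 + J (Y(J, P) = J + 4 = 4 + J)
a(z, M) = -1 - z (a(z, M) = (4 - 5) - z = -1 - z)
t(E) = (-12 + E)/(-27 + E) (t(E) = (E - 12)/(E + (-1 - 1*26)) = (-12 + E)/(E + (-1 - 26)) = (-12 + E)/(E - 27) = (-12 + E)/(-27 + E))
-53585/(-377207) + t(91) = -53585/(-377207) + (-12 + 91)/(-27 + 91) = -53585*(-1/377207) + 79/64 = 53585/377207 + (1/64)*79 = 53585/377207 + 79/64 = 33228793/24141248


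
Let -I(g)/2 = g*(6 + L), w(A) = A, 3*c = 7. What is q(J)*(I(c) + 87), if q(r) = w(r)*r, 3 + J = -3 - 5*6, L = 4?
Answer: 52272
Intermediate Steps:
c = 7/3 (c = (⅓)*7 = 7/3 ≈ 2.3333)
J = -36 (J = -3 + (-3 - 5*6) = -3 + (-3 - 30) = -3 - 33 = -36)
I(g) = -20*g (I(g) = -2*g*(6 + 4) = -2*g*10 = -20*g)
q(r) = r² (q(r) = r*r = r²)
q(J)*(I(c) + 87) = (-36)²*(-20*7/3 + 87) = 1296*(-140/3 + 87) = 1296*(121/3) = 52272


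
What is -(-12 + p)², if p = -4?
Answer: -256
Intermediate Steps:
-(-12 + p)² = -(-12 - 4)² = -1*(-16)² = -1*256 = -256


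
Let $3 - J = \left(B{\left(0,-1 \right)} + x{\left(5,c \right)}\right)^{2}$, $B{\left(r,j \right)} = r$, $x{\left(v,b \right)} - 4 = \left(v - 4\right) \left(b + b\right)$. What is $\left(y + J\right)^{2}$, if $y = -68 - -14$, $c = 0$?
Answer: $4489$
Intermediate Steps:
$x{\left(v,b \right)} = 4 + 2 b \left(-4 + v\right)$ ($x{\left(v,b \right)} = 4 + \left(v - 4\right) \left(b + b\right) = 4 + \left(-4 + v\right) 2 b = 4 + 2 b \left(-4 + v\right)$)
$J = -13$ ($J = 3 - \left(0 + \left(4 - 0 + 2 \cdot 0 \cdot 5\right)\right)^{2} = 3 - \left(0 + \left(4 + 0 + 0\right)\right)^{2} = 3 - \left(0 + 4\right)^{2} = 3 - 4^{2} = 3 - 16 = -13$)
$y = -54$ ($y = -68 + 14 = -54$)
$\left(y + J\right)^{2} = \left(-54 - 13\right)^{2} = \left(-67\right)^{2} = 4489$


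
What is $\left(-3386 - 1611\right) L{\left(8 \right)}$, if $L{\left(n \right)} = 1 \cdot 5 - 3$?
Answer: $-9994$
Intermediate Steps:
$L{\left(n \right)} = 2$ ($L{\left(n \right)} = 5 - 3 = 2$)
$\left(-3386 - 1611\right) L{\left(8 \right)} = \left(-3386 - 1611\right) 2 = \left(-4997\right) 2 = -9994$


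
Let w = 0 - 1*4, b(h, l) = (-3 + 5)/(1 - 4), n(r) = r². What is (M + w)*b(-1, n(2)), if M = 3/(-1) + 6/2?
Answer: 8/3 ≈ 2.6667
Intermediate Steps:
b(h, l) = -⅔ (b(h, l) = 2/(-3) = 2*(-⅓) = -⅔)
M = 0 (M = 3*(-1) + 6*(½) = -3 + 3 = 0)
w = -4 (w = 0 - 4 = -4)
(M + w)*b(-1, n(2)) = (0 - 4)*(-⅔) = -4*(-⅔) = 8/3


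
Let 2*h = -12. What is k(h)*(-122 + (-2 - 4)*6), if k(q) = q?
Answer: 948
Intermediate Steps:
h = -6 (h = (1/2)*(-12) = -6)
k(h)*(-122 + (-2 - 4)*6) = -6*(-122 + (-2 - 4)*6) = -6*(-122 - 6*6) = -6*(-122 - 36) = -6*(-158) = 948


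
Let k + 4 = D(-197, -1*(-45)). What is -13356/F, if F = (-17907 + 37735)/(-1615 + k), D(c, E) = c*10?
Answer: 11983671/4957 ≈ 2417.5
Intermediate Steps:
D(c, E) = 10*c
k = -1974 (k = -4 + 10*(-197) = -4 - 1970 = -1974)
F = -19828/3589 (F = (-17907 + 37735)/(-1615 - 1974) = 19828/(-3589) = 19828*(-1/3589) = -19828/3589 ≈ -5.5247)
-13356/F = -13356/(-19828/3589) = -13356*(-3589/19828) = 11983671/4957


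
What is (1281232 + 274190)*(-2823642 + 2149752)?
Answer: -1048183331580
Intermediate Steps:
(1281232 + 274190)*(-2823642 + 2149752) = 1555422*(-673890) = -1048183331580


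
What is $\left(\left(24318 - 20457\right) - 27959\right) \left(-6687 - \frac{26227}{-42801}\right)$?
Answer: $\frac{6896463477880}{42801} \approx 1.6113 \cdot 10^{8}$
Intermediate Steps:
$\left(\left(24318 - 20457\right) - 27959\right) \left(-6687 - \frac{26227}{-42801}\right) = \left(3861 - 27959\right) \left(-6687 - - \frac{26227}{42801}\right) = - 24098 \left(-6687 + \frac{26227}{42801}\right) = \left(-24098\right) \left(- \frac{286184060}{42801}\right) = \frac{6896463477880}{42801}$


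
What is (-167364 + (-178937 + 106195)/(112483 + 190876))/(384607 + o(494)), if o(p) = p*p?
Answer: -50771448418/190704511837 ≈ -0.26623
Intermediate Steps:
o(p) = p²
(-167364 + (-178937 + 106195)/(112483 + 190876))/(384607 + o(494)) = (-167364 + (-178937 + 106195)/(112483 + 190876))/(384607 + 494²) = (-167364 - 72742/303359)/(384607 + 244036) = (-167364 - 72742*1/303359)/628643 = (-167364 - 72742/303359)*(1/628643) = -50771448418/303359*1/628643 = -50771448418/190704511837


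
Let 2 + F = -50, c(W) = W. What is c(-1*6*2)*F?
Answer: 624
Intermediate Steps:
F = -52 (F = -2 - 50 = -52)
c(-1*6*2)*F = (-1*6*2)*(-52) = -6*2*(-52) = -12*(-52) = 624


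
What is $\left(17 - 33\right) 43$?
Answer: $-688$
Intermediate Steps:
$\left(17 - 33\right) 43 = \left(-16\right) 43 = -688$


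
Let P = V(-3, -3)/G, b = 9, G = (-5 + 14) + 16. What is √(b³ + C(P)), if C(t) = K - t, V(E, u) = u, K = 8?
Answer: 2*√4607/5 ≈ 27.150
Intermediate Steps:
G = 25 (G = 9 + 16 = 25)
P = -3/25 ≈ -0.12000
C(t) = 8 - t
√(b³ + C(P)) = √(9³ + (8 - 1*(-3/25))) = √(729 + (8 + 3/25)) = √(729 + 203/25) = √(18428/25) = 2*√4607/5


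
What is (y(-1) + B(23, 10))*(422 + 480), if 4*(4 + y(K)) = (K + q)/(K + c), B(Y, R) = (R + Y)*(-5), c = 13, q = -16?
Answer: -3666179/24 ≈ -1.5276e+5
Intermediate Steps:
B(Y, R) = -5*R - 5*Y
y(K) = -4 + (-16 + K)/(4*(13 + K)) (y(K) = -4 + ((K - 16)/(K + 13))/4 = -4 + ((-16 + K)/(13 + K))/4 = -4 + (-16 + K)/(4*(13 + K)))
(y(-1) + B(23, 10))*(422 + 480) = ((-224 - 15*(-1))/(4*(13 - 1)) + (-5*10 - 5*23))*(422 + 480) = ((¼)*(-224 + 15)/12 + (-50 - 115))*902 = ((¼)*(1/12)*(-209) - 165)*902 = (-209/48 - 165)*902 = -8129/48*902 = -3666179/24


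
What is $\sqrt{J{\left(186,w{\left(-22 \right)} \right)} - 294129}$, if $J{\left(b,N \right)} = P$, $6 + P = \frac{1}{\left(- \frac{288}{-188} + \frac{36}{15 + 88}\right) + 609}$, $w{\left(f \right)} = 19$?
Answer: $\frac{i \sqrt{2572353879353536458}}{2957277} \approx 542.34 i$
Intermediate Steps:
$P = - \frac{17738821}{2957277}$ ($P = -6 + \frac{1}{\left(- \frac{288}{-188} + \frac{36}{15 + 88}\right) + 609} = -6 + \frac{1}{\left(\left(-288\right) \left(- \frac{1}{188}\right) + \frac{36}{103}\right) + 609} = -6 + \frac{1}{\left(\frac{72}{47} + 36 \cdot \frac{1}{103}\right) + 609} = -6 + \frac{1}{\left(\frac{72}{47} + \frac{36}{103}\right) + 609} = -6 + \frac{1}{\frac{9108}{4841} + 609} = -6 + \frac{1}{\frac{2957277}{4841}} = -6 + \frac{4841}{2957277} = - \frac{17738821}{2957277} \approx -5.9984$)
$J{\left(b,N \right)} = - \frac{17738821}{2957277}$
$\sqrt{J{\left(186,w{\left(-22 \right)} \right)} - 294129} = \sqrt{- \frac{17738821}{2957277} - 294129} = \sqrt{- \frac{869838665554}{2957277}} = \frac{i \sqrt{2572353879353536458}}{2957277}$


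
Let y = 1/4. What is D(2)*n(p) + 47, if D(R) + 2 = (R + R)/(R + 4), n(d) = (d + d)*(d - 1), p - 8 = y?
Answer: -225/2 ≈ -112.50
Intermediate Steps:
y = 1/4 ≈ 0.25000
p = 33/4 (p = 8 + 1/4 = 33/4 ≈ 8.2500)
n(d) = 2*d*(-1 + d) (n(d) = (2*d)*(-1 + d) = 2*d*(-1 + d))
D(R) = -2 + 2*R/(4 + R) (D(R) = -2 + (R + R)/(R + 4) = -2 + (2*R)/(4 + R) = -2 + 2*R/(4 + R))
D(2)*n(p) + 47 = (-8/(4 + 2))*(2*(33/4)*(-1 + 33/4)) + 47 = (-8/6)*(2*(33/4)*(29/4)) + 47 = -8*1/6*(957/8) + 47 = -4/3*957/8 + 47 = -319/2 + 47 = -225/2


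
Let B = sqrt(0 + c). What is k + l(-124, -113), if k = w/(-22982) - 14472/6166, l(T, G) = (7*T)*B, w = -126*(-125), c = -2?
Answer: -107427501/35426753 - 868*I*sqrt(2) ≈ -3.0324 - 1227.5*I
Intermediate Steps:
B = I*sqrt(2) (B = sqrt(0 - 2) = sqrt(-2) = I*sqrt(2) ≈ 1.4142*I)
w = 15750
l(T, G) = 7*I*T*sqrt(2) (l(T, G) = (7*T)*(I*sqrt(2)) = 7*I*T*sqrt(2))
k = -107427501/35426753 (k = 15750/(-22982) - 14472/6166 = 15750*(-1/22982) - 14472*1/6166 = -7875/11491 - 7236/3083 = -107427501/35426753 ≈ -3.0324)
k + l(-124, -113) = -107427501/35426753 + 7*I*(-124)*sqrt(2) = -107427501/35426753 - 868*I*sqrt(2)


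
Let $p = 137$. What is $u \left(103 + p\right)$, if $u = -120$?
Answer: $-28800$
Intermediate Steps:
$u \left(103 + p\right) = - 120 \left(103 + 137\right) = \left(-120\right) 240 = -28800$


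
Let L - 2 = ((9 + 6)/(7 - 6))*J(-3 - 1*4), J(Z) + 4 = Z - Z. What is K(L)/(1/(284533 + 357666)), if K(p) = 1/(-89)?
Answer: -642199/89 ≈ -7215.7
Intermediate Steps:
J(Z) = -4 (J(Z) = -4 + (Z - Z) = -4 + 0 = -4)
L = -58 (L = 2 + ((9 + 6)/(7 - 6))*(-4) = 2 + (15/1)*(-4) = 2 + (15*1)*(-4) = 2 + 15*(-4) = 2 - 60 = -58)
K(p) = -1/89
K(L)/(1/(284533 + 357666)) = -1/(89*(1/(284533 + 357666))) = -1/(89*(1/642199)) = -1/(89*1/642199) = -1/89*642199 = -642199/89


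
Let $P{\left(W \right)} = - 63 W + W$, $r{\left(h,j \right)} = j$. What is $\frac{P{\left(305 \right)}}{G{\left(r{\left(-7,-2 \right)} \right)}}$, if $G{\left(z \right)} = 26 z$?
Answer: $\frac{9455}{26} \approx 363.65$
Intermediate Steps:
$P{\left(W \right)} = - 62 W$
$\frac{P{\left(305 \right)}}{G{\left(r{\left(-7,-2 \right)} \right)}} = \frac{\left(-62\right) 305}{26 \left(-2\right)} = - \frac{18910}{-52} = \left(-18910\right) \left(- \frac{1}{52}\right) = \frac{9455}{26}$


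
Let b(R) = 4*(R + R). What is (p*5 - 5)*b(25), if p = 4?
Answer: 3000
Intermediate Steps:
b(R) = 8*R (b(R) = 4*(2*R) = 8*R)
(p*5 - 5)*b(25) = (4*5 - 5)*(8*25) = (20 - 5)*200 = 15*200 = 3000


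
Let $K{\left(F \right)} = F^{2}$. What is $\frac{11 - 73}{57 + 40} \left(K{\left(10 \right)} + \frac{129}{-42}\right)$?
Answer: $- \frac{42067}{679} \approx -61.954$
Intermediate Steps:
$\frac{11 - 73}{57 + 40} \left(K{\left(10 \right)} + \frac{129}{-42}\right) = \frac{11 - 73}{57 + 40} \left(10^{2} + \frac{129}{-42}\right) = - \frac{62}{97} \left(100 + 129 \left(- \frac{1}{42}\right)\right) = \left(-62\right) \frac{1}{97} \left(100 - \frac{43}{14}\right) = \left(- \frac{62}{97}\right) \frac{1357}{14} = - \frac{42067}{679}$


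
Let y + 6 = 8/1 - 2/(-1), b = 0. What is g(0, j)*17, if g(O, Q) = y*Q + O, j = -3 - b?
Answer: -204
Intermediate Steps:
y = 4 (y = -6 + (8/1 - 2/(-1)) = -6 + (8*1 - 2*(-1)) = -6 + (8 + 2) = -6 + 10 = 4)
j = -3 (j = -3 - 1*0 = -3 + 0 = -3)
g(O, Q) = O + 4*Q (g(O, Q) = 4*Q + O = O + 4*Q)
g(0, j)*17 = (0 + 4*(-3))*17 = (0 - 12)*17 = -12*17 = -204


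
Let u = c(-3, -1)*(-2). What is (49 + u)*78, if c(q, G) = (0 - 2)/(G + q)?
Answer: 3744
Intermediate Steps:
c(q, G) = -2/(G + q)
u = -1 (u = -2/(-1 - 3)*(-2) = -2/(-4)*(-2) = -2*(-¼)*(-2) = (½)*(-2) = -1)
(49 + u)*78 = (49 - 1)*78 = 48*78 = 3744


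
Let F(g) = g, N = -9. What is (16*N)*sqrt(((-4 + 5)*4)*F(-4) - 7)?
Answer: -144*I*sqrt(23) ≈ -690.6*I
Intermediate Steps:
(16*N)*sqrt(((-4 + 5)*4)*F(-4) - 7) = (16*(-9))*sqrt(((-4 + 5)*4)*(-4) - 7) = -144*sqrt((1*4)*(-4) - 7) = -144*sqrt(4*(-4) - 7) = -144*sqrt(-16 - 7) = -144*I*sqrt(23)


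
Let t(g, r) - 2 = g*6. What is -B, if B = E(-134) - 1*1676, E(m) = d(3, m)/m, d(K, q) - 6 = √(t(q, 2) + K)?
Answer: 112295/67 + I*√799/134 ≈ 1676.0 + 0.21094*I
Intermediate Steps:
t(g, r) = 2 + 6*g (t(g, r) = 2 + g*6 = 2 + 6*g)
d(K, q) = 6 + √(2 + K + 6*q) (d(K, q) = 6 + √((2 + 6*q) + K) = 6 + √(2 + K + 6*q))
E(m) = (6 + √(5 + 6*m))/m (E(m) = (6 + √(2 + 3 + 6*m))/m = (6 + √(5 + 6*m))/m)
B = -112295/67 - I*√799/134 (B = (6 + √(5 + 6*(-134)))/(-134) - 1*1676 = -(6 + √(5 - 804))/134 - 1676 = -(6 + √(-799))/134 - 1676 = -(6 + I*√799)/134 - 1676 = (-3/67 - I*√799/134) - 1676 = -112295/67 - I*√799/134 ≈ -1676.0 - 0.21094*I)
-B = -(-112295/67 - I*√799/134) = 112295/67 + I*√799/134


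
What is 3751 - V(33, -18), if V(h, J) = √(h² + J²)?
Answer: 3751 - 3*√157 ≈ 3713.4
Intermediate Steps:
V(h, J) = √(J² + h²)
3751 - V(33, -18) = 3751 - √((-18)² + 33²) = 3751 - √(324 + 1089) = 3751 - √1413 = 3751 - 3*√157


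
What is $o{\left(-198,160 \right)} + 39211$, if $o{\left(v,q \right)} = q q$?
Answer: $64811$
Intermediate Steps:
$o{\left(v,q \right)} = q^{2}$
$o{\left(-198,160 \right)} + 39211 = 160^{2} + 39211 = 25600 + 39211 = 64811$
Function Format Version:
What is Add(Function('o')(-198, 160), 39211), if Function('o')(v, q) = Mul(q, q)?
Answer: 64811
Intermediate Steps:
Function('o')(v, q) = Pow(q, 2)
Add(Function('o')(-198, 160), 39211) = Add(Pow(160, 2), 39211) = Add(25600, 39211) = 64811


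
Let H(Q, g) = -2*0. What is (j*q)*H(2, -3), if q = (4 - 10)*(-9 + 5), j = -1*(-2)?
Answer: 0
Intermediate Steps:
H(Q, g) = 0
j = 2
q = 24 (q = -6*(-4) = 24)
(j*q)*H(2, -3) = (2*24)*0 = 48*0 = 0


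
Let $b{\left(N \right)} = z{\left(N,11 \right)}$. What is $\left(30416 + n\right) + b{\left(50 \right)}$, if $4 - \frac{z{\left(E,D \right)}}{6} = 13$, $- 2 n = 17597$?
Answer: $\frac{43127}{2} \approx 21564.0$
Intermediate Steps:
$n = - \frac{17597}{2}$ ($n = \left(- \frac{1}{2}\right) 17597 = - \frac{17597}{2} \approx -8798.5$)
$z{\left(E,D \right)} = -54$ ($z{\left(E,D \right)} = 24 - 78 = -54$)
$b{\left(N \right)} = -54$
$\left(30416 + n\right) + b{\left(50 \right)} = \left(30416 - \frac{17597}{2}\right) - 54 = \frac{43235}{2} - 54 = \frac{43127}{2}$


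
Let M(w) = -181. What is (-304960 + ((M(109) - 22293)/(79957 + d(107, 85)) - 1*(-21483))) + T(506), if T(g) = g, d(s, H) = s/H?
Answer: -961600364591/3398226 ≈ -2.8297e+5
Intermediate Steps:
(-304960 + ((M(109) - 22293)/(79957 + d(107, 85)) - 1*(-21483))) + T(506) = (-304960 + ((-181 - 22293)/(79957 + 107/85) - 1*(-21483))) + 506 = (-304960 + (-22474/(79957 + 107*(1/85)) + 21483)) + 506 = (-304960 + (-22474/(79957 + 107/85) + 21483)) + 506 = (-304960 + (-22474/6796452/85 + 21483)) + 506 = (-304960 + (-22474*85/6796452 + 21483)) + 506 = (-304960 + (-955145/3398226 + 21483)) + 506 = (-304960 + 73003134013/3398226) + 506 = -963319866947/3398226 + 506 = -961600364591/3398226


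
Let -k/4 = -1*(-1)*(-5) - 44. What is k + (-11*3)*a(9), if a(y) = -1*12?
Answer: 592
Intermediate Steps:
a(y) = -12
k = 196 (k = -4*(-1*(-1)*(-5) - 44) = -4*(1*(-5) - 44) = -4*(-5 - 44) = -4*(-49) = 196)
k + (-11*3)*a(9) = 196 - 11*3*(-12) = 196 - 33*(-12) = 196 + 396 = 592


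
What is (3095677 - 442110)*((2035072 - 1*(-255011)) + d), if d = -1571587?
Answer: 1906577275232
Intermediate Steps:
(3095677 - 442110)*((2035072 - 1*(-255011)) + d) = (3095677 - 442110)*((2035072 - 1*(-255011)) - 1571587) = 2653567*((2035072 + 255011) - 1571587) = 2653567*(2290083 - 1571587) = 2653567*718496 = 1906577275232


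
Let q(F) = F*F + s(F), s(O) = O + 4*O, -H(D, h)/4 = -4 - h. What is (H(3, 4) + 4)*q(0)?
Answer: 0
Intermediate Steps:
H(D, h) = 16 + 4*h (H(D, h) = -4*(-4 - h) = 16 + 4*h)
s(O) = 5*O
q(F) = F² + 5*F (q(F) = F*F + 5*F = F² + 5*F)
(H(3, 4) + 4)*q(0) = ((16 + 4*4) + 4)*(0*(5 + 0)) = ((16 + 16) + 4)*(0*5) = (32 + 4)*0 = 36*0 = 0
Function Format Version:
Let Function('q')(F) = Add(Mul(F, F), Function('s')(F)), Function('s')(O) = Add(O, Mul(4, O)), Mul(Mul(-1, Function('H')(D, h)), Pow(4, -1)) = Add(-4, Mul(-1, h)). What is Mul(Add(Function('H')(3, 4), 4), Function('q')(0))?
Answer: 0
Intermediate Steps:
Function('H')(D, h) = Add(16, Mul(4, h)) (Function('H')(D, h) = Mul(-4, Add(-4, Mul(-1, h))) = Add(16, Mul(4, h)))
Function('s')(O) = Mul(5, O)
Function('q')(F) = Add(Pow(F, 2), Mul(5, F)) (Function('q')(F) = Add(Mul(F, F), Mul(5, F)) = Add(Pow(F, 2), Mul(5, F)))
Mul(Add(Function('H')(3, 4), 4), Function('q')(0)) = Mul(Add(Add(16, Mul(4, 4)), 4), Mul(0, Add(5, 0))) = Mul(Add(Add(16, 16), 4), Mul(0, 5)) = Mul(Add(32, 4), 0) = Mul(36, 0) = 0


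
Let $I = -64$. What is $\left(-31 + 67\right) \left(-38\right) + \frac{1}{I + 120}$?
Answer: $- \frac{76607}{56} \approx -1368.0$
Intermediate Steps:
$\left(-31 + 67\right) \left(-38\right) + \frac{1}{I + 120} = \left(-31 + 67\right) \left(-38\right) + \frac{1}{-64 + 120} = 36 \left(-38\right) + \frac{1}{56} = -1368 + \frac{1}{56} = - \frac{76607}{56}$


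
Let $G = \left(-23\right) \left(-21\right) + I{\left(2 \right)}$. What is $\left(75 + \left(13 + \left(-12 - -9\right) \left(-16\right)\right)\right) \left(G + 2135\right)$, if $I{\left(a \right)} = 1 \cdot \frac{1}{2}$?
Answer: $356116$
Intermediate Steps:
$I{\left(a \right)} = \frac{1}{2}$ ($I{\left(a \right)} = 1 \cdot \frac{1}{2} = \frac{1}{2}$)
$G = \frac{967}{2}$ ($G = \left(-23\right) \left(-21\right) + \frac{1}{2} = 483 + \frac{1}{2} = \frac{967}{2} \approx 483.5$)
$\left(75 + \left(13 + \left(-12 - -9\right) \left(-16\right)\right)\right) \left(G + 2135\right) = \left(75 + \left(13 + \left(-12 - -9\right) \left(-16\right)\right)\right) \left(\frac{967}{2} + 2135\right) = \left(75 + \left(13 + \left(-12 + 9\right) \left(-16\right)\right)\right) \frac{5237}{2} = \left(75 + \left(13 - -48\right)\right) \frac{5237}{2} = \left(75 + \left(13 + 48\right)\right) \frac{5237}{2} = \left(75 + 61\right) \frac{5237}{2} = 136 \cdot \frac{5237}{2} = 356116$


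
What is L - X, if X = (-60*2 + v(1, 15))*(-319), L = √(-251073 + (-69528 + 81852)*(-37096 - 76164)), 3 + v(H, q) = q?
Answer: -34452 + I*√1396067313 ≈ -34452.0 + 37364.0*I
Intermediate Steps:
v(H, q) = -3 + q
L = I*√1396067313 (L = √(-251073 + 12324*(-113260)) = √(-251073 - 1395816240) = √(-1396067313) = I*√1396067313 ≈ 37364.0*I)
X = 34452 (X = (-60*2 + (-3 + 15))*(-319) = (-120 + 12)*(-319) = -108*(-319) = 34452)
L - X = I*√1396067313 - 1*34452 = I*√1396067313 - 34452 = -34452 + I*√1396067313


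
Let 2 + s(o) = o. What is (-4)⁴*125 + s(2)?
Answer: 32000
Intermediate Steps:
s(o) = -2 + o
(-4)⁴*125 + s(2) = (-4)⁴*125 + (-2 + 2) = 256*125 + 0 = 32000 + 0 = 32000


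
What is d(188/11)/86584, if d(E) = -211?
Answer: -211/86584 ≈ -0.0024369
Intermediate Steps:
d(188/11)/86584 = -211/86584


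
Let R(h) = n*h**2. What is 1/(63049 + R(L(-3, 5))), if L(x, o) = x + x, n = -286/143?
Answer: 1/62977 ≈ 1.5879e-5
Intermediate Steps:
n = -2 (n = -286*1/143 = -2)
L(x, o) = 2*x
R(h) = -2*h**2
1/(63049 + R(L(-3, 5))) = 1/(63049 - 2*(2*(-3))**2) = 1/(63049 - 2*(-6)**2) = 1/(63049 - 2*36) = 1/(63049 - 72) = 1/62977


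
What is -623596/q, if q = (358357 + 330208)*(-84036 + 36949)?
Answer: 623596/32422460155 ≈ 1.9233e-5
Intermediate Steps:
q = -32422460155 (q = 688565*(-47087) = -32422460155)
-623596/q = -623596/(-32422460155) = -623596*(-1/32422460155) = 623596/32422460155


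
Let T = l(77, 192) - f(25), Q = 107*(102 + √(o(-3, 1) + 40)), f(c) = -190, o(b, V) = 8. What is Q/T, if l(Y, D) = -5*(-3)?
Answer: 10914/205 + 428*√3/205 ≈ 56.855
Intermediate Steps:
l(Y, D) = 15
Q = 10914 + 428*√3 (Q = 107*(102 + √(8 + 40)) = 107*(102 + √48) = 107*(102 + 4*√3) = 10914 + 428*√3 ≈ 11655.)
T = 205 (T = 15 - 1*(-190) = 15 + 190 = 205)
Q/T = (10914 + 428*√3)/205 = (10914 + 428*√3)*(1/205) = 10914/205 + 428*√3/205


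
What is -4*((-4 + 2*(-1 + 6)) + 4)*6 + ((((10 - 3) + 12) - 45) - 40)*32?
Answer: -2352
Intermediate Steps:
-4*((-4 + 2*(-1 + 6)) + 4)*6 + ((((10 - 3) + 12) - 45) - 40)*32 = -4*((-4 + 2*5) + 4)*6 + (((7 + 12) - 45) - 40)*32 = -4*((-4 + 10) + 4)*6 + ((19 - 45) - 40)*32 = -4*(6 + 4)*6 + (-26 - 40)*32 = -4*10*6 - 66*32 = -40*6 - 2112 = -240 - 2112 = -2352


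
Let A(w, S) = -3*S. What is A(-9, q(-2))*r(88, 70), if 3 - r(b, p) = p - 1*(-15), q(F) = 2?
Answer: 492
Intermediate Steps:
r(b, p) = -12 - p (r(b, p) = 3 - (p - 1*(-15)) = 3 - (p + 15) = 3 - (15 + p) = 3 + (-15 - p) = -12 - p)
A(-9, q(-2))*r(88, 70) = (-3*2)*(-12 - 1*70) = -6*(-12 - 70) = -6*(-82) = 492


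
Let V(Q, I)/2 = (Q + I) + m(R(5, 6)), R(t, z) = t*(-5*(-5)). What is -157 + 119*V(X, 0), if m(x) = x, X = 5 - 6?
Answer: 29355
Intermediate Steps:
R(t, z) = 25*t (R(t, z) = t*25 = 25*t)
X = -1
V(Q, I) = 250 + 2*I + 2*Q (V(Q, I) = 2*((Q + I) + 25*5) = 2*((I + Q) + 125) = 2*(125 + I + Q) = 250 + 2*I + 2*Q)
-157 + 119*V(X, 0) = -157 + 119*(250 + 2*0 + 2*(-1)) = -157 + 119*(250 + 0 - 2) = -157 + 119*248 = -157 + 29512 = 29355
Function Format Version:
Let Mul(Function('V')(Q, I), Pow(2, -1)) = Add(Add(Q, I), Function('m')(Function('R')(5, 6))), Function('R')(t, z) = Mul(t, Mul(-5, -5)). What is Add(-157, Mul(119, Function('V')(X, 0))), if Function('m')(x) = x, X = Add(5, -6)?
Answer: 29355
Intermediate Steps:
Function('R')(t, z) = Mul(25, t) (Function('R')(t, z) = Mul(t, 25) = Mul(25, t))
X = -1
Function('V')(Q, I) = Add(250, Mul(2, I), Mul(2, Q)) (Function('V')(Q, I) = Mul(2, Add(Add(Q, I), Mul(25, 5))) = Mul(2, Add(Add(I, Q), 125)) = Mul(2, Add(125, I, Q)) = Add(250, Mul(2, I), Mul(2, Q)))
Add(-157, Mul(119, Function('V')(X, 0))) = Add(-157, Mul(119, Add(250, Mul(2, 0), Mul(2, -1)))) = Add(-157, Mul(119, Add(250, 0, -2))) = Add(-157, Mul(119, 248)) = Add(-157, 29512) = 29355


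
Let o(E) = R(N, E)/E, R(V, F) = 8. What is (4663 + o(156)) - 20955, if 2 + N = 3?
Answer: -635386/39 ≈ -16292.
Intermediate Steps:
N = 1 (N = -2 + 3 = 1)
o(E) = 8/E
(4663 + o(156)) - 20955 = (4663 + 8/156) - 20955 = (4663 + 8*(1/156)) - 20955 = (4663 + 2/39) - 20955 = 181859/39 - 20955 = -635386/39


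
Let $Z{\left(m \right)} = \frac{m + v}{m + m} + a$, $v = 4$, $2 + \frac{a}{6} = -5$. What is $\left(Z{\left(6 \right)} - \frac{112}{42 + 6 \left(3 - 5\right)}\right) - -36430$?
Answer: $\frac{363851}{10} \approx 36385.0$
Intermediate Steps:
$a = -42$ ($a = -12 + 6 \left(-5\right) = -12 - 30 = -42$)
$Z{\left(m \right)} = -42 + \frac{4 + m}{2 m}$ ($Z{\left(m \right)} = \frac{m + 4}{m + m} - 42 = \frac{4 + m}{2 m} - 42 = -42 + \frac{4 + m}{2 m}$)
$\left(Z{\left(6 \right)} - \frac{112}{42 + 6 \left(3 - 5\right)}\right) - -36430 = \left(\left(- \frac{83}{2} + \frac{2}{6}\right) - \frac{112}{42 + 6 \left(3 - 5\right)}\right) - -36430 = \left(\left(- \frac{83}{2} + 2 \cdot \frac{1}{6}\right) - \frac{112}{42 + 6 \left(-2\right)}\right) + 36430 = \left(\left(- \frac{83}{2} + \frac{1}{3}\right) - \frac{112}{42 - 12}\right) + 36430 = \left(- \frac{247}{6} - \frac{112}{30}\right) + 36430 = \left(- \frac{247}{6} - \frac{56}{15}\right) + 36430 = - \frac{449}{10} + 36430 = \frac{363851}{10}$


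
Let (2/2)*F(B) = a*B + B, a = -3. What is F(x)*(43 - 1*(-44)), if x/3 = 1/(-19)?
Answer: 522/19 ≈ 27.474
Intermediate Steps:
x = -3/19 (x = 3/(-19) = 3*(-1/19) = -3/19 ≈ -0.15789)
F(B) = -2*B (F(B) = -3*B + B = -2*B)
F(x)*(43 - 1*(-44)) = (-2*(-3/19))*(43 - 1*(-44)) = 6*(43 + 44)/19 = (6/19)*87 = 522/19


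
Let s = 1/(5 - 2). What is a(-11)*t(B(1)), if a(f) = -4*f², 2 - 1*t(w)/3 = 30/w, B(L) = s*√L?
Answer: 127776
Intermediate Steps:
s = ⅓ (s = 1/3 = ⅓ ≈ 0.33333)
B(L) = √L/3
t(w) = 6 - 90/w
a(-11)*t(B(1)) = (-4*(-11)²)*(6 - 90/(√1/3)) = (-4*121)*(6 - 90/((⅓)*1)) = -484*(6 - 90/⅓) = -484*(6 - 90*3) = -484*(6 - 270) = -484*(-264) = 127776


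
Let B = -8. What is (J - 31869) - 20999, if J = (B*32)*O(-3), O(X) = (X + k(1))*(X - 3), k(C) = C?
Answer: -55940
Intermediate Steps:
O(X) = (1 + X)*(-3 + X) (O(X) = (X + 1)*(X - 3) = (1 + X)*(-3 + X))
J = -3072 (J = (-8*32)*(-3 + (-3)**2 - 2*(-3)) = -256*(-3 + 9 + 6) = -256*12 = -3072)
(J - 31869) - 20999 = (-3072 - 31869) - 20999 = -34941 - 20999 = -55940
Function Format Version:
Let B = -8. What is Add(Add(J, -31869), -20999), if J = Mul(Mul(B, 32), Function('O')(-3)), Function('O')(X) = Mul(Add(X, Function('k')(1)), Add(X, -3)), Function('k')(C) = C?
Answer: -55940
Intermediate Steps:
Function('O')(X) = Mul(Add(1, X), Add(-3, X)) (Function('O')(X) = Mul(Add(X, 1), Add(X, -3)) = Mul(Add(1, X), Add(-3, X)))
J = -3072 (J = Mul(Mul(-8, 32), Add(-3, Pow(-3, 2), Mul(-2, -3))) = Mul(-256, Add(-3, 9, 6)) = Mul(-256, 12) = -3072)
Add(Add(J, -31869), -20999) = Add(Add(-3072, -31869), -20999) = Add(-34941, -20999) = -55940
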